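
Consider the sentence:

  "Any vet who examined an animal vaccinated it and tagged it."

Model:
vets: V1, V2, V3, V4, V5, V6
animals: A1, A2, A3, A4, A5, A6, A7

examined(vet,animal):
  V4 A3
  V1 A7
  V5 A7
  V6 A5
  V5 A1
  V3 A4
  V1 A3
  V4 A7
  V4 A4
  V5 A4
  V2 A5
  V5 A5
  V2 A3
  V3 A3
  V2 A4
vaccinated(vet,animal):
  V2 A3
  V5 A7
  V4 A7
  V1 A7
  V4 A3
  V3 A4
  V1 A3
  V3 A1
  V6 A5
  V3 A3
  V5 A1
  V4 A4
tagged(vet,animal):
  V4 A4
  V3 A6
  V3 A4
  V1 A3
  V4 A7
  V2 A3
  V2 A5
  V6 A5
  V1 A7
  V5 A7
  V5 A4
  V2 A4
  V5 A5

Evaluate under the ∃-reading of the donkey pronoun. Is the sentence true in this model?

"it" takes "an animal" as antecedent — a donkey pronoun bound across the clause boundary.
Weak reading: every vet v with some examined-animal has at least one examined-animal a such that vaccinated(v,a) ∧ tagged(v,a).
Per vet: V1:✓  V2:✓  V3:✓  V4:✓  V5:✓  V6:✓
Every vet in the restrictor has a witness.

True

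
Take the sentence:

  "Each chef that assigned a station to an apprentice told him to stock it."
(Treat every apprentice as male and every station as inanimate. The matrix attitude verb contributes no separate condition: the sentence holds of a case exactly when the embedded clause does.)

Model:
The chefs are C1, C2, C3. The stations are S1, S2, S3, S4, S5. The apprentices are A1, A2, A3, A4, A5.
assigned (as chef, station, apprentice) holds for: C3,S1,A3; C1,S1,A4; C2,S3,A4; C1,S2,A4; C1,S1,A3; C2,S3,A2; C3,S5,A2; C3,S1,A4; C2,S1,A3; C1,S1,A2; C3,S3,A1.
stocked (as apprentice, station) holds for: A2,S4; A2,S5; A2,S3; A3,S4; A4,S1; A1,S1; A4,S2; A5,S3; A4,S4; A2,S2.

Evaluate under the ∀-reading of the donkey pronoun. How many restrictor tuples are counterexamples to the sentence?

"him" takes "an apprentice" as antecedent and "it" takes "a station"; both are donkey pronouns co-varying with the restrictor.
Strong reading: for every (c,s,a) with assigned(c,s,a), stocked(a,s).
Restrictor triples: (C1,S1,A2)→stocked(A2,S1) ✗  (C1,S1,A3)→stocked(A3,S1) ✗  (C1,S1,A4)→stocked(A4,S1) ✓  (C1,S2,A4)→stocked(A4,S2) ✓  (C2,S1,A3)→stocked(A3,S1) ✗  (C2,S3,A2)→stocked(A2,S3) ✓  (C2,S3,A4)→stocked(A4,S3) ✗  (C3,S1,A3)→stocked(A3,S1) ✗  (C3,S1,A4)→stocked(A4,S1) ✓  (C3,S3,A1)→stocked(A1,S3) ✗  (C3,S5,A2)→stocked(A2,S5) ✓
Counterexamples (restrictor triples failing the scope): 6.

6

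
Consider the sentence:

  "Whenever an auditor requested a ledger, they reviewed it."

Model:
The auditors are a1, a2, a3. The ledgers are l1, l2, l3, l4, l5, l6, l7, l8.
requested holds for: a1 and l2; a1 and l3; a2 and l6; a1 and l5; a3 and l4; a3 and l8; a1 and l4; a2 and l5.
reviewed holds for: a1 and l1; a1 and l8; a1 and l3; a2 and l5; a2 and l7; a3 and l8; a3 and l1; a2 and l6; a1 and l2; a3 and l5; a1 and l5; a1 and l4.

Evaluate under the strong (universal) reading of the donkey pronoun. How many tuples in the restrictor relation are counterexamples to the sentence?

"it" takes "a ledger" as antecedent — a donkey pronoun bound across the clause boundary.
Strong reading: for every (a,l) with requested(a,l), reviewed(a,l).
Restrictor pairs: (a1,l2) ✓  (a1,l3) ✓  (a1,l4) ✓  (a1,l5) ✓  (a2,l5) ✓  (a2,l6) ✓  (a3,l4) ✗  (a3,l8) ✓
Counterexamples (restrictor pairs failing the scope): 1.

1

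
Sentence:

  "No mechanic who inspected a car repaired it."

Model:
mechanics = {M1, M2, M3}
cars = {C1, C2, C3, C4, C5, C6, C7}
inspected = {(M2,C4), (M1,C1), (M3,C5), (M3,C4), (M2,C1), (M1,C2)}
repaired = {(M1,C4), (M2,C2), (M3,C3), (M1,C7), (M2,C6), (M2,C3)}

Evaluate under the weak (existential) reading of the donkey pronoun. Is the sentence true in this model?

True

"it" takes "a car" as antecedent — a donkey pronoun bound across the clause boundary.
Truth condition: for no (m,c) with inspected(m,c) does repaired(m,c) hold.
Restrictor pairs — does the scope hold? (M1,C1):fails  (M1,C2):fails  (M2,C1):fails  (M2,C4):fails  (M3,C4):fails  (M3,C5):fails
Scope holds for no restrictor pair, so the sentence is true.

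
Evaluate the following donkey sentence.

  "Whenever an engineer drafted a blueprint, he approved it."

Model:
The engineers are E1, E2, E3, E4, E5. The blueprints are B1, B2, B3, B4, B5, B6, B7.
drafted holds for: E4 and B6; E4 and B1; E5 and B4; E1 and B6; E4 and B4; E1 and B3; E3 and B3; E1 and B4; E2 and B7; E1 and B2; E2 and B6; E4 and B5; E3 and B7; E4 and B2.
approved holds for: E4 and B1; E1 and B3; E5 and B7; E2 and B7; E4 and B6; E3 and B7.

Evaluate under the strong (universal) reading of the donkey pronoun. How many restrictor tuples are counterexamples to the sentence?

"it" takes "a blueprint" as antecedent — a donkey pronoun bound across the clause boundary.
Strong reading: for every (e,b) with drafted(e,b), approved(e,b).
Restrictor pairs: (E1,B2) ✗  (E1,B3) ✓  (E1,B4) ✗  (E1,B6) ✗  (E2,B6) ✗  (E2,B7) ✓  (E3,B3) ✗  (E3,B7) ✓  (E4,B1) ✓  (E4,B2) ✗  (E4,B4) ✗  (E4,B5) ✗  (E4,B6) ✓  (E5,B4) ✗
Counterexamples (restrictor pairs failing the scope): 9.

9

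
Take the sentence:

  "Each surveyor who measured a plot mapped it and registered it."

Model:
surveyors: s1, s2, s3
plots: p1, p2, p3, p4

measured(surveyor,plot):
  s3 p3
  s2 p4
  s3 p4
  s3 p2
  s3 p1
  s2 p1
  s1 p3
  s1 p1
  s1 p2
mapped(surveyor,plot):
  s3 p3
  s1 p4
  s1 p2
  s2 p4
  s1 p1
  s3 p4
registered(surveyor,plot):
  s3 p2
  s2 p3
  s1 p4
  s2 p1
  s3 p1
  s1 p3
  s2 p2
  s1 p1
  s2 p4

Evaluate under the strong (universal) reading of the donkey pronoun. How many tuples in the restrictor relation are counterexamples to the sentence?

7

"it" takes "a plot" as antecedent — a donkey pronoun bound across the clause boundary.
Strong reading: for every (s,p) with measured(s,p), mapped(s,p) ∧ registered(s,p).
Restrictor pairs: (s1,p1) ✓  (s1,p2) ✗  (s1,p3) ✗  (s2,p1) ✗  (s2,p4) ✓  (s3,p1) ✗  (s3,p2) ✗  (s3,p3) ✗  (s3,p4) ✗
Counterexamples (restrictor pairs failing the scope): 7.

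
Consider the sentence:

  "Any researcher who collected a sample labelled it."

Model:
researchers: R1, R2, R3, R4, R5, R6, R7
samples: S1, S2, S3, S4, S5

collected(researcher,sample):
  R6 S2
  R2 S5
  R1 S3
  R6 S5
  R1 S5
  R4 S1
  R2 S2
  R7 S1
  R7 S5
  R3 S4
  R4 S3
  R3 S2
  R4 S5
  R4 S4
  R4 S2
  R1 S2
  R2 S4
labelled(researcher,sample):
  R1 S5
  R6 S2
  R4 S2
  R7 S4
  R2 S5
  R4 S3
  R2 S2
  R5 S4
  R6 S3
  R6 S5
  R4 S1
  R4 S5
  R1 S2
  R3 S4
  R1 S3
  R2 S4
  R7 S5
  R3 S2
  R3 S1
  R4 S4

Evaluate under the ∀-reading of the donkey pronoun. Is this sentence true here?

"it" takes "a sample" as antecedent — a donkey pronoun bound across the clause boundary.
Strong reading: for every (r,s) with collected(r,s), labelled(r,s).
Restrictor pairs: (R1,S2) ✓  (R1,S3) ✓  (R1,S5) ✓  (R2,S2) ✓  (R2,S4) ✓  (R2,S5) ✓  (R3,S2) ✓  (R3,S4) ✓  (R4,S1) ✓  (R4,S2) ✓  (R4,S3) ✓  (R4,S4) ✓  (R4,S5) ✓  (R6,S2) ✓  (R6,S5) ✓  (R7,S1) ✗  (R7,S5) ✓
Counterexample: (R7,S1) is in collected but fails the scope.

False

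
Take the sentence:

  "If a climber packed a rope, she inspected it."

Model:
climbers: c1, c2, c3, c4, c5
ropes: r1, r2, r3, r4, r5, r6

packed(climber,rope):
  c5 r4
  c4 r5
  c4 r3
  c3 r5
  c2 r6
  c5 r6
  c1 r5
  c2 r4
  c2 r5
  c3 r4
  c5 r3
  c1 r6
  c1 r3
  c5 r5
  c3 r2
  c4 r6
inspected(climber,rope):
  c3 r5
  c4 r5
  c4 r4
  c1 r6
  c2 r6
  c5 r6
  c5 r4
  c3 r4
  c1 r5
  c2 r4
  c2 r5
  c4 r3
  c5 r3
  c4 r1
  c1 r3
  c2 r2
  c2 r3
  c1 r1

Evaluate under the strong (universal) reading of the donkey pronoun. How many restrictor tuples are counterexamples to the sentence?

"it" takes "a rope" as antecedent — a donkey pronoun bound across the clause boundary.
Strong reading: for every (c,r) with packed(c,r), inspected(c,r).
Restrictor pairs: (c1,r3) ✓  (c1,r5) ✓  (c1,r6) ✓  (c2,r4) ✓  (c2,r5) ✓  (c2,r6) ✓  (c3,r2) ✗  (c3,r4) ✓  (c3,r5) ✓  (c4,r3) ✓  (c4,r5) ✓  (c4,r6) ✗  (c5,r3) ✓  (c5,r4) ✓  (c5,r5) ✗  (c5,r6) ✓
Counterexamples (restrictor pairs failing the scope): 3.

3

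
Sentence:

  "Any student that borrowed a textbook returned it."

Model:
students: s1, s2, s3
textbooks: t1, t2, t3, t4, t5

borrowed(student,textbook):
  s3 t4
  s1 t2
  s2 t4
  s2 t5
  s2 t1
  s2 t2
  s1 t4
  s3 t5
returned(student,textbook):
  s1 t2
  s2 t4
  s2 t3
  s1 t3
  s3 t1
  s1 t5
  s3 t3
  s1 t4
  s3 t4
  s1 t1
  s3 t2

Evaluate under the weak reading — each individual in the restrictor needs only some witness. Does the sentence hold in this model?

"it" takes "a textbook" as antecedent — a donkey pronoun bound across the clause boundary.
Weak reading: every student s with some borrowed-textbook has at least one borrowed-textbook t such that returned(s,t).
Per student: s1:✓  s2:✓  s3:✓
Every student in the restrictor has a witness.

True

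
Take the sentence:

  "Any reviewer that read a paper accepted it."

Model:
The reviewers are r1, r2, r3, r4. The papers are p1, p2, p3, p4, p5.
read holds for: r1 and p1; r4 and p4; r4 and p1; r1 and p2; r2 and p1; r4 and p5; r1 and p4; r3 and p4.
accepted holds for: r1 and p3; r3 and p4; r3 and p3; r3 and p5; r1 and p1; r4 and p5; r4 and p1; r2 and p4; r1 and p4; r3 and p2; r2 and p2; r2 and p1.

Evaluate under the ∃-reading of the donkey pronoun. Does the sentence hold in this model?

True

"it" takes "a paper" as antecedent — a donkey pronoun bound across the clause boundary.
Weak reading: every reviewer r with some read-paper has at least one read-paper p such that accepted(r,p).
Per reviewer: r1:✓  r2:✓  r3:✓  r4:✓
Every reviewer in the restrictor has a witness.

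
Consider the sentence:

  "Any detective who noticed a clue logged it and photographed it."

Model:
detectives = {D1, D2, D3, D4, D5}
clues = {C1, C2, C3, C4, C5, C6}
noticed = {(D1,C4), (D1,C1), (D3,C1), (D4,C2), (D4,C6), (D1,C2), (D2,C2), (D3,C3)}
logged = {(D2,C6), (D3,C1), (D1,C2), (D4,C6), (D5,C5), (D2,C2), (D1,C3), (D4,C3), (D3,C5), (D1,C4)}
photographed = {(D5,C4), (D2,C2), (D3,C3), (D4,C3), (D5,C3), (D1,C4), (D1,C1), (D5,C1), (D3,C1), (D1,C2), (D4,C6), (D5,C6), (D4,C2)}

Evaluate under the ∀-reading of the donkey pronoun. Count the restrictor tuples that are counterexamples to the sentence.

3

"it" takes "a clue" as antecedent — a donkey pronoun bound across the clause boundary.
Strong reading: for every (d,c) with noticed(d,c), logged(d,c) ∧ photographed(d,c).
Restrictor pairs: (D1,C1) ✗  (D1,C2) ✓  (D1,C4) ✓  (D2,C2) ✓  (D3,C1) ✓  (D3,C3) ✗  (D4,C2) ✗  (D4,C6) ✓
Counterexamples (restrictor pairs failing the scope): 3.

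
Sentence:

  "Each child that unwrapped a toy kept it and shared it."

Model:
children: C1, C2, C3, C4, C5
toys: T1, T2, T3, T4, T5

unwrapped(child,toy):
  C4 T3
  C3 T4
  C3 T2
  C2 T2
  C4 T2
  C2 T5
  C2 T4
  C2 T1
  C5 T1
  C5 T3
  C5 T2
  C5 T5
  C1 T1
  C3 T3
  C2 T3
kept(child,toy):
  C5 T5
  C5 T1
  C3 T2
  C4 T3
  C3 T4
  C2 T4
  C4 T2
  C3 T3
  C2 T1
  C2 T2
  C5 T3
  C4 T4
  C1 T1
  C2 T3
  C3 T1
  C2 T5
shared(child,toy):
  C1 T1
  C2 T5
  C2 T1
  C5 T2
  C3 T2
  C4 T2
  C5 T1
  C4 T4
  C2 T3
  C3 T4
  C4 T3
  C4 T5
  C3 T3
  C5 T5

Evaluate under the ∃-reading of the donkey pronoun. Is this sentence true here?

"it" takes "a toy" as antecedent — a donkey pronoun bound across the clause boundary.
Weak reading: every child c with some unwrapped-toy has at least one unwrapped-toy t such that kept(c,t) ∧ shared(c,t).
Per child: C1:✓  C2:✓  C3:✓  C4:✓  C5:✓
Every child in the restrictor has a witness.

True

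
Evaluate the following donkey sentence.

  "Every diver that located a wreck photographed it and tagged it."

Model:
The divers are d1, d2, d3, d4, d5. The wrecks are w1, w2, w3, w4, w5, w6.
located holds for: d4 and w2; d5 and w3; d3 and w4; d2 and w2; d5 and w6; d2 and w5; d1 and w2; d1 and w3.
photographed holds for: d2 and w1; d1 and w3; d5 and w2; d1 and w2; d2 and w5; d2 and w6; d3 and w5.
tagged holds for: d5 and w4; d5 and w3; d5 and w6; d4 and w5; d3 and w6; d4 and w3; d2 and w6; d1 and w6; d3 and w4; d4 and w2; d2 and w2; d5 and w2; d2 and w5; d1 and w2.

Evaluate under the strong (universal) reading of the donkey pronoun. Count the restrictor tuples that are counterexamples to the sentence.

6

"it" takes "a wreck" as antecedent — a donkey pronoun bound across the clause boundary.
Strong reading: for every (d,w) with located(d,w), photographed(d,w) ∧ tagged(d,w).
Restrictor pairs: (d1,w2) ✓  (d1,w3) ✗  (d2,w2) ✗  (d2,w5) ✓  (d3,w4) ✗  (d4,w2) ✗  (d5,w3) ✗  (d5,w6) ✗
Counterexamples (restrictor pairs failing the scope): 6.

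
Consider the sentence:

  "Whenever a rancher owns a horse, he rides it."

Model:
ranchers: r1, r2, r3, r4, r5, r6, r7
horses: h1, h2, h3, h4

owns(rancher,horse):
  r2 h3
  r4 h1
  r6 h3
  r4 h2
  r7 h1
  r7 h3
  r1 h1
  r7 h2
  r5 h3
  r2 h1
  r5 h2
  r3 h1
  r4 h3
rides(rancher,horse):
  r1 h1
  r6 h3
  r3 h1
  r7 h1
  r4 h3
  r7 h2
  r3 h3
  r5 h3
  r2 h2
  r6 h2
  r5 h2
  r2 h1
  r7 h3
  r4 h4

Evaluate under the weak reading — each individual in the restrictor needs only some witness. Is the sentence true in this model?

"it" takes "a horse" as antecedent — a donkey pronoun bound across the clause boundary.
Weak reading: every rancher r with some owns-horse has at least one owns-horse h such that rides(r,h).
Per rancher: r1:✓  r2:✓  r3:✓  r4:✓  r5:✓  r6:✓  r7:✓
Every rancher in the restrictor has a witness.

True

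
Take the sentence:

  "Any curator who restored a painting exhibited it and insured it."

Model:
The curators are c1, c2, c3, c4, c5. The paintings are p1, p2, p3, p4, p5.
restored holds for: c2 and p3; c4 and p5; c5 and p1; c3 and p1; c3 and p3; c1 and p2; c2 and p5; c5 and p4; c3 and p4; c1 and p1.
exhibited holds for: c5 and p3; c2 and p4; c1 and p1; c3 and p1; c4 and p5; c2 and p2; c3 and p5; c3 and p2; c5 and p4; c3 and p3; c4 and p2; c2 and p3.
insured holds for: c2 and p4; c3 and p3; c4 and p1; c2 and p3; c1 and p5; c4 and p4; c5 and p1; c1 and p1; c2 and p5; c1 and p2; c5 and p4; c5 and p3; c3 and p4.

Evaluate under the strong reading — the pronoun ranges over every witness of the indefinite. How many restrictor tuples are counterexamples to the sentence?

6

"it" takes "a painting" as antecedent — a donkey pronoun bound across the clause boundary.
Strong reading: for every (c,p) with restored(c,p), exhibited(c,p) ∧ insured(c,p).
Restrictor pairs: (c1,p1) ✓  (c1,p2) ✗  (c2,p3) ✓  (c2,p5) ✗  (c3,p1) ✗  (c3,p3) ✓  (c3,p4) ✗  (c4,p5) ✗  (c5,p1) ✗  (c5,p4) ✓
Counterexamples (restrictor pairs failing the scope): 6.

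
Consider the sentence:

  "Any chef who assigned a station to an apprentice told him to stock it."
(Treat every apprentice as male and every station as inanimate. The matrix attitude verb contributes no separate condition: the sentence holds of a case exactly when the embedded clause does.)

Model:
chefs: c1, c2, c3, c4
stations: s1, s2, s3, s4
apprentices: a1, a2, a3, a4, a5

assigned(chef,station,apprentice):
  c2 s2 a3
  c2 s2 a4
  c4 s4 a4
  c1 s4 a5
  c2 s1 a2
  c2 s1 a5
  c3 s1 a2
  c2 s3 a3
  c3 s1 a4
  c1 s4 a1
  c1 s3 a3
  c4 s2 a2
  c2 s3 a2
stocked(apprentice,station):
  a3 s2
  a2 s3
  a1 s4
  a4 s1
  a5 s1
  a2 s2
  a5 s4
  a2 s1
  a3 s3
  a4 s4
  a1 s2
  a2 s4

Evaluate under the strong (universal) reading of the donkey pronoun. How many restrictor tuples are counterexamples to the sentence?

1

"him" takes "an apprentice" as antecedent and "it" takes "a station"; both are donkey pronouns co-varying with the restrictor.
Strong reading: for every (c,s,a) with assigned(c,s,a), stocked(a,s).
Restrictor triples: (c1,s3,a3)→stocked(a3,s3) ✓  (c1,s4,a1)→stocked(a1,s4) ✓  (c1,s4,a5)→stocked(a5,s4) ✓  (c2,s1,a2)→stocked(a2,s1) ✓  (c2,s1,a5)→stocked(a5,s1) ✓  (c2,s2,a3)→stocked(a3,s2) ✓  (c2,s2,a4)→stocked(a4,s2) ✗  (c2,s3,a2)→stocked(a2,s3) ✓  (c2,s3,a3)→stocked(a3,s3) ✓  (c3,s1,a2)→stocked(a2,s1) ✓  (c3,s1,a4)→stocked(a4,s1) ✓  (c4,s2,a2)→stocked(a2,s2) ✓  (c4,s4,a4)→stocked(a4,s4) ✓
Counterexamples (restrictor triples failing the scope): 1.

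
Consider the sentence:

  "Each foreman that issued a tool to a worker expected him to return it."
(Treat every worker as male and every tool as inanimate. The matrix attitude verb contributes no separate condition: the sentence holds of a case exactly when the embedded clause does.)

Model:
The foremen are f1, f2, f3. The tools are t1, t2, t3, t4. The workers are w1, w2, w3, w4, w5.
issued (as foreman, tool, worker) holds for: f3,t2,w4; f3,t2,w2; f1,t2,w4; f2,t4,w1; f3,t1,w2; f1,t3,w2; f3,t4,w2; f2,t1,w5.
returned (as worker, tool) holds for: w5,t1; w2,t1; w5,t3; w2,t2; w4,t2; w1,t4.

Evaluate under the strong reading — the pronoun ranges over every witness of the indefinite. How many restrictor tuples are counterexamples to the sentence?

"him" takes "a worker" as antecedent and "it" takes "a tool"; both are donkey pronouns co-varying with the restrictor.
Strong reading: for every (f,t,w) with issued(f,t,w), returned(w,t).
Restrictor triples: (f1,t2,w4)→returned(w4,t2) ✓  (f1,t3,w2)→returned(w2,t3) ✗  (f2,t1,w5)→returned(w5,t1) ✓  (f2,t4,w1)→returned(w1,t4) ✓  (f3,t1,w2)→returned(w2,t1) ✓  (f3,t2,w2)→returned(w2,t2) ✓  (f3,t2,w4)→returned(w4,t2) ✓  (f3,t4,w2)→returned(w2,t4) ✗
Counterexamples (restrictor triples failing the scope): 2.

2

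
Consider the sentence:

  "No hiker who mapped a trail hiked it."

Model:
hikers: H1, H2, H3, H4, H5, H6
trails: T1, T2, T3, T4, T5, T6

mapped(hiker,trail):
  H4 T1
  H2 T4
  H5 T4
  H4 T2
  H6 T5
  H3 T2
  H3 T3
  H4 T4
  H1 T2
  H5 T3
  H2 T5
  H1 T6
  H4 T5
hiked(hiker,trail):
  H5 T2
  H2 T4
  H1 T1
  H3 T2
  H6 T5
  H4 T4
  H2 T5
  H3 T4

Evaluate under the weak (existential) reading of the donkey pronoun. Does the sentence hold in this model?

False

"it" takes "a trail" as antecedent — a donkey pronoun bound across the clause boundary.
Truth condition: for no (h,t) with mapped(h,t) does hiked(h,t) hold.
Restrictor pairs — does the scope hold? (H1,T2):fails  (H1,T6):fails  (H2,T4):holds  (H2,T5):holds  (H3,T2):holds  (H3,T3):fails  (H4,T1):fails  (H4,T2):fails  (H4,T4):holds  (H4,T5):fails  (H5,T3):fails  (H5,T4):fails  (H6,T5):holds
Scope holds for 5 pair(s), so the sentence is false.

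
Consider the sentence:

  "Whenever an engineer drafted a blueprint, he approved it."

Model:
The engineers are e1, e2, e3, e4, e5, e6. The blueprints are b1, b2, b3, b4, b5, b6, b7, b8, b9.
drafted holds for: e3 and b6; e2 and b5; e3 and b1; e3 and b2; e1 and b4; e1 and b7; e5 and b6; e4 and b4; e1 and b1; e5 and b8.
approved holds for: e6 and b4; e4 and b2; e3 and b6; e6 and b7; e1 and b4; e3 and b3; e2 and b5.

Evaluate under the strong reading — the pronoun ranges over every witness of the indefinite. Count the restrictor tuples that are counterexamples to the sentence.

7

"it" takes "a blueprint" as antecedent — a donkey pronoun bound across the clause boundary.
Strong reading: for every (e,b) with drafted(e,b), approved(e,b).
Restrictor pairs: (e1,b1) ✗  (e1,b4) ✓  (e1,b7) ✗  (e2,b5) ✓  (e3,b1) ✗  (e3,b2) ✗  (e3,b6) ✓  (e4,b4) ✗  (e5,b6) ✗  (e5,b8) ✗
Counterexamples (restrictor pairs failing the scope): 7.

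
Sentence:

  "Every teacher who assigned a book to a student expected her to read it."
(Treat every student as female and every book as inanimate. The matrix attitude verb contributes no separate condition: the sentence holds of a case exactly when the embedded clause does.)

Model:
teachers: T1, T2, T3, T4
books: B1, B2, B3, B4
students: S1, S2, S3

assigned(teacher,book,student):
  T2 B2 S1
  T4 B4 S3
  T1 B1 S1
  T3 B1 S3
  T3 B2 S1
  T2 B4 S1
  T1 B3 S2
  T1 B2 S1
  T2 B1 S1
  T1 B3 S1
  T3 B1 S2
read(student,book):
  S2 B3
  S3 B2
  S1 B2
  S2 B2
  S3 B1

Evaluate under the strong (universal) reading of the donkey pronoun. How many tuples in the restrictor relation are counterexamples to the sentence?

6

"her" takes "a student" as antecedent and "it" takes "a book"; both are donkey pronouns co-varying with the restrictor.
Strong reading: for every (t,b,s) with assigned(t,b,s), read(s,b).
Restrictor triples: (T1,B1,S1)→read(S1,B1) ✗  (T1,B2,S1)→read(S1,B2) ✓  (T1,B3,S1)→read(S1,B3) ✗  (T1,B3,S2)→read(S2,B3) ✓  (T2,B1,S1)→read(S1,B1) ✗  (T2,B2,S1)→read(S1,B2) ✓  (T2,B4,S1)→read(S1,B4) ✗  (T3,B1,S2)→read(S2,B1) ✗  (T3,B1,S3)→read(S3,B1) ✓  (T3,B2,S1)→read(S1,B2) ✓  (T4,B4,S3)→read(S3,B4) ✗
Counterexamples (restrictor triples failing the scope): 6.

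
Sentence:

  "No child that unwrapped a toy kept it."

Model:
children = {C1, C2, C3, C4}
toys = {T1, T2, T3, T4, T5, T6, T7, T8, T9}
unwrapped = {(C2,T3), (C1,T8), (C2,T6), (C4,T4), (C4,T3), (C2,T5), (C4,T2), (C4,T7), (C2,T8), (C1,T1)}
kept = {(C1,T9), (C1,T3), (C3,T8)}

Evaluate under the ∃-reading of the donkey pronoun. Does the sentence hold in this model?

True

"it" takes "a toy" as antecedent — a donkey pronoun bound across the clause boundary.
Truth condition: for no (c,t) with unwrapped(c,t) does kept(c,t) hold.
Restrictor pairs — does the scope hold? (C1,T1):fails  (C1,T8):fails  (C2,T3):fails  (C2,T5):fails  (C2,T6):fails  (C2,T8):fails  (C4,T2):fails  (C4,T3):fails  (C4,T4):fails  (C4,T7):fails
Scope holds for no restrictor pair, so the sentence is true.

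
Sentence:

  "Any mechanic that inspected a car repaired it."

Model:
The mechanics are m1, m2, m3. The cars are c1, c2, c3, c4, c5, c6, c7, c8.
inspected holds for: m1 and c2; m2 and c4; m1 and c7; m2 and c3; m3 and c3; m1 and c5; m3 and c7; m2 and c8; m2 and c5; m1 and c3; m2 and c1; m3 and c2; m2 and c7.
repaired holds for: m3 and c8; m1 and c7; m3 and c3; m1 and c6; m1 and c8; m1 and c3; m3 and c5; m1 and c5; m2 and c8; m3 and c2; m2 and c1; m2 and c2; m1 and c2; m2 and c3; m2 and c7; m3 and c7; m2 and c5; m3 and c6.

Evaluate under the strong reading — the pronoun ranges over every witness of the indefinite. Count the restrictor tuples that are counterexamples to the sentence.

"it" takes "a car" as antecedent — a donkey pronoun bound across the clause boundary.
Strong reading: for every (m,c) with inspected(m,c), repaired(m,c).
Restrictor pairs: (m1,c2) ✓  (m1,c3) ✓  (m1,c5) ✓  (m1,c7) ✓  (m2,c1) ✓  (m2,c3) ✓  (m2,c4) ✗  (m2,c5) ✓  (m2,c7) ✓  (m2,c8) ✓  (m3,c2) ✓  (m3,c3) ✓  (m3,c7) ✓
Counterexamples (restrictor pairs failing the scope): 1.

1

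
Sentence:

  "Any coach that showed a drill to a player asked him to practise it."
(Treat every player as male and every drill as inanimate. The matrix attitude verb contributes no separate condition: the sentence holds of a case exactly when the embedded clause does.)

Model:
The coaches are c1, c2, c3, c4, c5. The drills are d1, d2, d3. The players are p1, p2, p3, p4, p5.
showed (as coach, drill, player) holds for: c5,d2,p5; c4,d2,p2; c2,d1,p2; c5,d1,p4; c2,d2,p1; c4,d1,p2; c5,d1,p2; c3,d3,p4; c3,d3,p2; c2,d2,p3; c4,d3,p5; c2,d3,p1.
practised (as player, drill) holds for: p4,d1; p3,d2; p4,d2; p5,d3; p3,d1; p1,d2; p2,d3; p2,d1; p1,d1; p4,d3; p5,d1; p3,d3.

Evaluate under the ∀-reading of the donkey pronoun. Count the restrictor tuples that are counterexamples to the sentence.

"him" takes "a player" as antecedent and "it" takes "a drill"; both are donkey pronouns co-varying with the restrictor.
Strong reading: for every (c,d,p) with showed(c,d,p), practised(p,d).
Restrictor triples: (c2,d1,p2)→practised(p2,d1) ✓  (c2,d2,p1)→practised(p1,d2) ✓  (c2,d2,p3)→practised(p3,d2) ✓  (c2,d3,p1)→practised(p1,d3) ✗  (c3,d3,p2)→practised(p2,d3) ✓  (c3,d3,p4)→practised(p4,d3) ✓  (c4,d1,p2)→practised(p2,d1) ✓  (c4,d2,p2)→practised(p2,d2) ✗  (c4,d3,p5)→practised(p5,d3) ✓  (c5,d1,p2)→practised(p2,d1) ✓  (c5,d1,p4)→practised(p4,d1) ✓  (c5,d2,p5)→practised(p5,d2) ✗
Counterexamples (restrictor triples failing the scope): 3.

3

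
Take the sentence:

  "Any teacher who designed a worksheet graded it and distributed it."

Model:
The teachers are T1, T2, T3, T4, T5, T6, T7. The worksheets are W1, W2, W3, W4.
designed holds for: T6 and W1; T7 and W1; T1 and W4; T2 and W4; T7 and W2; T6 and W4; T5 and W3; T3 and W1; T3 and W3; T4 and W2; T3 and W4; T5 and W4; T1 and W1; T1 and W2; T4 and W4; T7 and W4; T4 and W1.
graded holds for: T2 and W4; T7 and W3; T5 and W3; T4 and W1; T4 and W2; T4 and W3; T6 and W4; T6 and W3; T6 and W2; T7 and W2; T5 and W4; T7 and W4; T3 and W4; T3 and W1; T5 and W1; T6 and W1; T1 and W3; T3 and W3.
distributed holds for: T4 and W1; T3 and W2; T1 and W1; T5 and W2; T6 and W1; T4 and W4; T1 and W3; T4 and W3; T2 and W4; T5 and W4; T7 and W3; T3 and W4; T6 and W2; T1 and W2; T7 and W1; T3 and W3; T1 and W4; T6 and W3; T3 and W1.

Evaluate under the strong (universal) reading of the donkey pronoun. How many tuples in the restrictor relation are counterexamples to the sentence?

10

"it" takes "a worksheet" as antecedent — a donkey pronoun bound across the clause boundary.
Strong reading: for every (t,w) with designed(t,w), graded(t,w) ∧ distributed(t,w).
Restrictor pairs: (T1,W1) ✗  (T1,W2) ✗  (T1,W4) ✗  (T2,W4) ✓  (T3,W1) ✓  (T3,W3) ✓  (T3,W4) ✓  (T4,W1) ✓  (T4,W2) ✗  (T4,W4) ✗  (T5,W3) ✗  (T5,W4) ✓  (T6,W1) ✓  (T6,W4) ✗  (T7,W1) ✗  (T7,W2) ✗  (T7,W4) ✗
Counterexamples (restrictor pairs failing the scope): 10.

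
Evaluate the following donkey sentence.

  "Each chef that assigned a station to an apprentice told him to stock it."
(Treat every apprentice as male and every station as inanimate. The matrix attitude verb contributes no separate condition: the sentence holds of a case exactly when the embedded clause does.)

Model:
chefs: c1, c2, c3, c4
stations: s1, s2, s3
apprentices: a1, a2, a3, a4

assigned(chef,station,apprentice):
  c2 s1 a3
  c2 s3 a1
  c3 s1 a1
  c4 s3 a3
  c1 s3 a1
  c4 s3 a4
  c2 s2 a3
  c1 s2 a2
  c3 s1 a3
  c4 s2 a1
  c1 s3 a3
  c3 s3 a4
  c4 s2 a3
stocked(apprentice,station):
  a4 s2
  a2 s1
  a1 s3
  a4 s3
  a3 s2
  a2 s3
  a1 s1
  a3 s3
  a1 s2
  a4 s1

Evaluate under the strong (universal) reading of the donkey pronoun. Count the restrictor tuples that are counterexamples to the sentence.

"him" takes "an apprentice" as antecedent and "it" takes "a station"; both are donkey pronouns co-varying with the restrictor.
Strong reading: for every (c,s,a) with assigned(c,s,a), stocked(a,s).
Restrictor triples: (c1,s2,a2)→stocked(a2,s2) ✗  (c1,s3,a1)→stocked(a1,s3) ✓  (c1,s3,a3)→stocked(a3,s3) ✓  (c2,s1,a3)→stocked(a3,s1) ✗  (c2,s2,a3)→stocked(a3,s2) ✓  (c2,s3,a1)→stocked(a1,s3) ✓  (c3,s1,a1)→stocked(a1,s1) ✓  (c3,s1,a3)→stocked(a3,s1) ✗  (c3,s3,a4)→stocked(a4,s3) ✓  (c4,s2,a1)→stocked(a1,s2) ✓  (c4,s2,a3)→stocked(a3,s2) ✓  (c4,s3,a3)→stocked(a3,s3) ✓  (c4,s3,a4)→stocked(a4,s3) ✓
Counterexamples (restrictor triples failing the scope): 3.

3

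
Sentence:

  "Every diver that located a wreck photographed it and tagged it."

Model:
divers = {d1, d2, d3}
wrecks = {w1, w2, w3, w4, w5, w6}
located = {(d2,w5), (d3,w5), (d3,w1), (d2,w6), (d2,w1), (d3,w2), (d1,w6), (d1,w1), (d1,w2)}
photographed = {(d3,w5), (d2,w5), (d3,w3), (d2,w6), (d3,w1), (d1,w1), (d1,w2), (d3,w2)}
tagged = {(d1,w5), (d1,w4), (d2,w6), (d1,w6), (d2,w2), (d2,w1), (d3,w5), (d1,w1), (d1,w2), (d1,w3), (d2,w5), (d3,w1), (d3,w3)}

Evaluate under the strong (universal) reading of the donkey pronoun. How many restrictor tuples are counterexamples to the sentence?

"it" takes "a wreck" as antecedent — a donkey pronoun bound across the clause boundary.
Strong reading: for every (d,w) with located(d,w), photographed(d,w) ∧ tagged(d,w).
Restrictor pairs: (d1,w1) ✓  (d1,w2) ✓  (d1,w6) ✗  (d2,w1) ✗  (d2,w5) ✓  (d2,w6) ✓  (d3,w1) ✓  (d3,w2) ✗  (d3,w5) ✓
Counterexamples (restrictor pairs failing the scope): 3.

3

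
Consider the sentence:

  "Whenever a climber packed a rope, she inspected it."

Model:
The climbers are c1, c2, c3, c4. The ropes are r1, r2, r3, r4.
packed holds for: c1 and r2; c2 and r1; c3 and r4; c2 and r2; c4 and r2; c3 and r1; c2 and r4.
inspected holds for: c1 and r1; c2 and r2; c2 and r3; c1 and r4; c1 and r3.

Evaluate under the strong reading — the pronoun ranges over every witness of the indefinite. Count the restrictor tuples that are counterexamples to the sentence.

"it" takes "a rope" as antecedent — a donkey pronoun bound across the clause boundary.
Strong reading: for every (c,r) with packed(c,r), inspected(c,r).
Restrictor pairs: (c1,r2) ✗  (c2,r1) ✗  (c2,r2) ✓  (c2,r4) ✗  (c3,r1) ✗  (c3,r4) ✗  (c4,r2) ✗
Counterexamples (restrictor pairs failing the scope): 6.

6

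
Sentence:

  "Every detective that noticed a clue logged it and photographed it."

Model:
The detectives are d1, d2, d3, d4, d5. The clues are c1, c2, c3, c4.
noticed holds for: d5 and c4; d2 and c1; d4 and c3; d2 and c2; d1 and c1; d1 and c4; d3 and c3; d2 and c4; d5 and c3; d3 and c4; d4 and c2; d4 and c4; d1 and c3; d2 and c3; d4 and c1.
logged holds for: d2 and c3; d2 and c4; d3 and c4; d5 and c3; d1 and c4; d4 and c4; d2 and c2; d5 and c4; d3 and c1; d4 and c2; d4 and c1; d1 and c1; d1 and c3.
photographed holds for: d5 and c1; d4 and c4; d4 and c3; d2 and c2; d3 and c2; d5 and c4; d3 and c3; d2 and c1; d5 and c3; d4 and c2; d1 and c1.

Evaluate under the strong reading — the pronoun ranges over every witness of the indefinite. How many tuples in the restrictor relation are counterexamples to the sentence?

9

"it" takes "a clue" as antecedent — a donkey pronoun bound across the clause boundary.
Strong reading: for every (d,c) with noticed(d,c), logged(d,c) ∧ photographed(d,c).
Restrictor pairs: (d1,c1) ✓  (d1,c3) ✗  (d1,c4) ✗  (d2,c1) ✗  (d2,c2) ✓  (d2,c3) ✗  (d2,c4) ✗  (d3,c3) ✗  (d3,c4) ✗  (d4,c1) ✗  (d4,c2) ✓  (d4,c3) ✗  (d4,c4) ✓  (d5,c3) ✓  (d5,c4) ✓
Counterexamples (restrictor pairs failing the scope): 9.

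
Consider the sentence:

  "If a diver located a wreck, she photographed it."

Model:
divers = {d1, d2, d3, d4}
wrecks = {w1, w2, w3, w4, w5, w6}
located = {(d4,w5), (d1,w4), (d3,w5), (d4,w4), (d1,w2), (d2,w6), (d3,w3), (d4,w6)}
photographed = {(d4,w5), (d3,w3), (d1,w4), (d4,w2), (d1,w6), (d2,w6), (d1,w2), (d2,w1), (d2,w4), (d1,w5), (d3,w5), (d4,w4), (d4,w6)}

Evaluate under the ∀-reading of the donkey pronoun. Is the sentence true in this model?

True

"it" takes "a wreck" as antecedent — a donkey pronoun bound across the clause boundary.
Strong reading: for every (d,w) with located(d,w), photographed(d,w).
Restrictor pairs: (d1,w2) ✓  (d1,w4) ✓  (d2,w6) ✓  (d3,w3) ✓  (d3,w5) ✓  (d4,w4) ✓  (d4,w5) ✓  (d4,w6) ✓
Every restrictor pair satisfies the scope.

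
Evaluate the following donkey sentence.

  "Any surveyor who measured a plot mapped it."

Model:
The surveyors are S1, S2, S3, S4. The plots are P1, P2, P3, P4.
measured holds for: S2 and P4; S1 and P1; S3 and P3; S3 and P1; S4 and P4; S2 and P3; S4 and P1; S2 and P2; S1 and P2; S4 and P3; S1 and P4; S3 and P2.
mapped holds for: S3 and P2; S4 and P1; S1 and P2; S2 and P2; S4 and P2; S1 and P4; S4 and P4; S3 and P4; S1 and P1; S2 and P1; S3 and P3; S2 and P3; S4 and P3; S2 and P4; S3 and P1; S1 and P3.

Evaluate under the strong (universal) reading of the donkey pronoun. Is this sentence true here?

True

"it" takes "a plot" as antecedent — a donkey pronoun bound across the clause boundary.
Strong reading: for every (s,p) with measured(s,p), mapped(s,p).
Restrictor pairs: (S1,P1) ✓  (S1,P2) ✓  (S1,P4) ✓  (S2,P2) ✓  (S2,P3) ✓  (S2,P4) ✓  (S3,P1) ✓  (S3,P2) ✓  (S3,P3) ✓  (S4,P1) ✓  (S4,P3) ✓  (S4,P4) ✓
Every restrictor pair satisfies the scope.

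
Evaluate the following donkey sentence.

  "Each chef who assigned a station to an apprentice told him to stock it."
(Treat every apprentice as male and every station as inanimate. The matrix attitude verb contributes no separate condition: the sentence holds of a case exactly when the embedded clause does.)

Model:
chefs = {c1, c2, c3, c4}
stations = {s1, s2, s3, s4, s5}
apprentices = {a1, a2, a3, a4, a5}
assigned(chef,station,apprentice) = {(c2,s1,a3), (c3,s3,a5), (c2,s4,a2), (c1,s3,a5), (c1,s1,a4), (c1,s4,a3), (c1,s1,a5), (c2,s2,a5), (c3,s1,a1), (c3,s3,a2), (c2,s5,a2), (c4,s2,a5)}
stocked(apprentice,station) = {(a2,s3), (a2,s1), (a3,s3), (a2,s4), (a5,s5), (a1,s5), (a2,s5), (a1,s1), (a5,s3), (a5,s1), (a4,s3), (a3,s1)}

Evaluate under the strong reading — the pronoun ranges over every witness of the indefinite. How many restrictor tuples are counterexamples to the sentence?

"him" takes "an apprentice" as antecedent and "it" takes "a station"; both are donkey pronouns co-varying with the restrictor.
Strong reading: for every (c,s,a) with assigned(c,s,a), stocked(a,s).
Restrictor triples: (c1,s1,a4)→stocked(a4,s1) ✗  (c1,s1,a5)→stocked(a5,s1) ✓  (c1,s3,a5)→stocked(a5,s3) ✓  (c1,s4,a3)→stocked(a3,s4) ✗  (c2,s1,a3)→stocked(a3,s1) ✓  (c2,s2,a5)→stocked(a5,s2) ✗  (c2,s4,a2)→stocked(a2,s4) ✓  (c2,s5,a2)→stocked(a2,s5) ✓  (c3,s1,a1)→stocked(a1,s1) ✓  (c3,s3,a2)→stocked(a2,s3) ✓  (c3,s3,a5)→stocked(a5,s3) ✓  (c4,s2,a5)→stocked(a5,s2) ✗
Counterexamples (restrictor triples failing the scope): 4.

4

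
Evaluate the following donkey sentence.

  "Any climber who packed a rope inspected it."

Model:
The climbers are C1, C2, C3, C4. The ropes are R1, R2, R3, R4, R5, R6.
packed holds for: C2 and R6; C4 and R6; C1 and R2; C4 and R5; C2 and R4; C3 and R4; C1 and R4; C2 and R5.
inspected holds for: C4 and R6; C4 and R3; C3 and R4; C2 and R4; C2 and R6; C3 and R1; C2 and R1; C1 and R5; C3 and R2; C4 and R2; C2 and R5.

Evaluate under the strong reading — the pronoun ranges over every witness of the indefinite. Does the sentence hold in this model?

"it" takes "a rope" as antecedent — a donkey pronoun bound across the clause boundary.
Strong reading: for every (c,r) with packed(c,r), inspected(c,r).
Restrictor pairs: (C1,R2) ✗  (C1,R4) ✗  (C2,R4) ✓  (C2,R5) ✓  (C2,R6) ✓  (C3,R4) ✓  (C4,R5) ✗  (C4,R6) ✓
Counterexample: (C1,R2) is in packed but fails the scope.

False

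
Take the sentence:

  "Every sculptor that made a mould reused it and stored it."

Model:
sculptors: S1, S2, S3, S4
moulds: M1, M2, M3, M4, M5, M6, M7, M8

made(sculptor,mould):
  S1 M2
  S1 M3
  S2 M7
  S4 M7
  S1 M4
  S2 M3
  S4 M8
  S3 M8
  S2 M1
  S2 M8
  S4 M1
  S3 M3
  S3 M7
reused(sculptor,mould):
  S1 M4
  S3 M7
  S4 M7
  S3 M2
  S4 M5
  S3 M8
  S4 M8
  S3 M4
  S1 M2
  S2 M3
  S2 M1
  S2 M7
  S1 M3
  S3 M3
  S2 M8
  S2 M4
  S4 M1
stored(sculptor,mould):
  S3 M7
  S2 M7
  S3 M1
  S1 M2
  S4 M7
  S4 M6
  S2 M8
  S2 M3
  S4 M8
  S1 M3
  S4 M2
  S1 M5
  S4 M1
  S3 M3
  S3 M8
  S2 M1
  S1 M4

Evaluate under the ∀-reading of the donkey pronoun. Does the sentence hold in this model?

True

"it" takes "a mould" as antecedent — a donkey pronoun bound across the clause boundary.
Strong reading: for every (s,m) with made(s,m), reused(s,m) ∧ stored(s,m).
Restrictor pairs: (S1,M2) ✓  (S1,M3) ✓  (S1,M4) ✓  (S2,M1) ✓  (S2,M3) ✓  (S2,M7) ✓  (S2,M8) ✓  (S3,M3) ✓  (S3,M7) ✓  (S3,M8) ✓  (S4,M1) ✓  (S4,M7) ✓  (S4,M8) ✓
Every restrictor pair satisfies the scope.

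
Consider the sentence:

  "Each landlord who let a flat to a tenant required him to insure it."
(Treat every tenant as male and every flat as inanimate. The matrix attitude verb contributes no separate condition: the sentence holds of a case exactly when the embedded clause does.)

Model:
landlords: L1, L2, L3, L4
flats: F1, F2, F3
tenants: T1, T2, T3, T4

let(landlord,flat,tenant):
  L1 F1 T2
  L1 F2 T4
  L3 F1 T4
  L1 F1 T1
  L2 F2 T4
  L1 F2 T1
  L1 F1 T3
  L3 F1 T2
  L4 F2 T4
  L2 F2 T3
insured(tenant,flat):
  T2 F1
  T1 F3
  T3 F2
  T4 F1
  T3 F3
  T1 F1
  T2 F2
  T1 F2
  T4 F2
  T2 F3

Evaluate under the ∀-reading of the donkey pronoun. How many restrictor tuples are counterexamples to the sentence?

"him" takes "a tenant" as antecedent and "it" takes "a flat"; both are donkey pronouns co-varying with the restrictor.
Strong reading: for every (l,f,t) with let(l,f,t), insured(t,f).
Restrictor triples: (L1,F1,T1)→insured(T1,F1) ✓  (L1,F1,T2)→insured(T2,F1) ✓  (L1,F1,T3)→insured(T3,F1) ✗  (L1,F2,T1)→insured(T1,F2) ✓  (L1,F2,T4)→insured(T4,F2) ✓  (L2,F2,T3)→insured(T3,F2) ✓  (L2,F2,T4)→insured(T4,F2) ✓  (L3,F1,T2)→insured(T2,F1) ✓  (L3,F1,T4)→insured(T4,F1) ✓  (L4,F2,T4)→insured(T4,F2) ✓
Counterexamples (restrictor triples failing the scope): 1.

1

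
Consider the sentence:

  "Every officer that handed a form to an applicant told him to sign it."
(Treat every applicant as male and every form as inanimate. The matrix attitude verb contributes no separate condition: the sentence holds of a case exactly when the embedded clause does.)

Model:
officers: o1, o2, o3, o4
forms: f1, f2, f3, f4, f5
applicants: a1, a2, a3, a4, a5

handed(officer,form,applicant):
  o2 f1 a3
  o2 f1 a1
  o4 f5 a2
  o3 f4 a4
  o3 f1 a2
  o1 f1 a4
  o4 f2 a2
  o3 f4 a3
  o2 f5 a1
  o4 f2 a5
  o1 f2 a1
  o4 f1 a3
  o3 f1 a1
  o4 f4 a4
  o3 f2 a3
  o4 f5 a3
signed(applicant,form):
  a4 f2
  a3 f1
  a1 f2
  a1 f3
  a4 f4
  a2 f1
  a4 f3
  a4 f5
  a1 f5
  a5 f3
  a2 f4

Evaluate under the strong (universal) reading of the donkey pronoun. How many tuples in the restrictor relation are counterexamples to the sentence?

"him" takes "an applicant" as antecedent and "it" takes "a form"; both are donkey pronouns co-varying with the restrictor.
Strong reading: for every (o,f,a) with handed(o,f,a), signed(a,f).
Restrictor triples: (o1,f1,a4)→signed(a4,f1) ✗  (o1,f2,a1)→signed(a1,f2) ✓  (o2,f1,a1)→signed(a1,f1) ✗  (o2,f1,a3)→signed(a3,f1) ✓  (o2,f5,a1)→signed(a1,f5) ✓  (o3,f1,a1)→signed(a1,f1) ✗  (o3,f1,a2)→signed(a2,f1) ✓  (o3,f2,a3)→signed(a3,f2) ✗  (o3,f4,a3)→signed(a3,f4) ✗  (o3,f4,a4)→signed(a4,f4) ✓  (o4,f1,a3)→signed(a3,f1) ✓  (o4,f2,a2)→signed(a2,f2) ✗  (o4,f2,a5)→signed(a5,f2) ✗  (o4,f4,a4)→signed(a4,f4) ✓  (o4,f5,a2)→signed(a2,f5) ✗  (o4,f5,a3)→signed(a3,f5) ✗
Counterexamples (restrictor triples failing the scope): 9.

9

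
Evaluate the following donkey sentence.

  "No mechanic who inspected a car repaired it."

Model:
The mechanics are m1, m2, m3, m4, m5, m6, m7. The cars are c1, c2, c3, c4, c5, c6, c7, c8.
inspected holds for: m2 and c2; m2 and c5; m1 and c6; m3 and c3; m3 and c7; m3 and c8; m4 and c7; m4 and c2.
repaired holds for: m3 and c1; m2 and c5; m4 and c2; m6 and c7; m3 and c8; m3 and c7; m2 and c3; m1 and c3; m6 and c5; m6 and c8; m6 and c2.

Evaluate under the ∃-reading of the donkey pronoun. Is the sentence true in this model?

"it" takes "a car" as antecedent — a donkey pronoun bound across the clause boundary.
Truth condition: for no (m,c) with inspected(m,c) does repaired(m,c) hold.
Restrictor pairs — does the scope hold? (m1,c6):fails  (m2,c2):fails  (m2,c5):holds  (m3,c3):fails  (m3,c7):holds  (m3,c8):holds  (m4,c2):holds  (m4,c7):fails
Scope holds for 4 pair(s), so the sentence is false.

False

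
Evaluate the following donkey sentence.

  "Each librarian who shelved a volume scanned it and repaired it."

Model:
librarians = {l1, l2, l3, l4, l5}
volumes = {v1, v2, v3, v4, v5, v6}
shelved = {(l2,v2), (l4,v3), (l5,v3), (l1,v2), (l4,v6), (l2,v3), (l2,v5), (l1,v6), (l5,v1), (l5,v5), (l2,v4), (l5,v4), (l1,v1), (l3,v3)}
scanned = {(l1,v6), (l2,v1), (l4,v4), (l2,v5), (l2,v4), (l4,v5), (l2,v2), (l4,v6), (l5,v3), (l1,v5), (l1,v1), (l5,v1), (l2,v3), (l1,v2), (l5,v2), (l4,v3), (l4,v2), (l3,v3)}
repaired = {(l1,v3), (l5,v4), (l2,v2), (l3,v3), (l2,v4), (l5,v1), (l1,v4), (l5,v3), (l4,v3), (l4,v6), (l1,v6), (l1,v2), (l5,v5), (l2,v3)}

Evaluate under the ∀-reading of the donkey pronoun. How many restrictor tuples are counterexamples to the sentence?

4

"it" takes "a volume" as antecedent — a donkey pronoun bound across the clause boundary.
Strong reading: for every (l,v) with shelved(l,v), scanned(l,v) ∧ repaired(l,v).
Restrictor pairs: (l1,v1) ✗  (l1,v2) ✓  (l1,v6) ✓  (l2,v2) ✓  (l2,v3) ✓  (l2,v4) ✓  (l2,v5) ✗  (l3,v3) ✓  (l4,v3) ✓  (l4,v6) ✓  (l5,v1) ✓  (l5,v3) ✓  (l5,v4) ✗  (l5,v5) ✗
Counterexamples (restrictor pairs failing the scope): 4.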